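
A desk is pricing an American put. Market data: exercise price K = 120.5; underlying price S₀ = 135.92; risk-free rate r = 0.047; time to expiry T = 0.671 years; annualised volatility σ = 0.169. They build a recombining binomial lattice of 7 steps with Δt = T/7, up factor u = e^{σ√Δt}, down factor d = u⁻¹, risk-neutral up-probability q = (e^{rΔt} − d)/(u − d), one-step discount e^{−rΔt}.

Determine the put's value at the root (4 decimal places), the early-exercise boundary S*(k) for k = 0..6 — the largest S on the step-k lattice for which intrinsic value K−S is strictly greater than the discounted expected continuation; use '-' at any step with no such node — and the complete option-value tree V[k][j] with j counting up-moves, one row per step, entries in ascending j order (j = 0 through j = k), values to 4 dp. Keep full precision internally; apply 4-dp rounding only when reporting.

Δt=0.09586, u=1.05372, d=0.94902, q=0.53005, disc=e^(-rΔt)=0.99550
k=7 terminal: V=max(K-S,0) → 26.2642 15.8682 4.3253 0.0000 0.0000 0.0000 0.0000 0.0000
k=6: j=0 S=99.2978 intr=21.2022 cont=20.6605 V=21.2022[EX]; j=1 S=110.2523 intr=10.2477 cont=9.7060 V=10.2477[EX]; j=2 S=122.4153 intr=0.0000 cont=2.0235 V=2.0235[hold]; j=3 S=135.9200 intr=0.0000 cont=0.0000 V=0.0000[hold]; j=4 S=150.9146 intr=0.0000 cont=0.0000 V=0.0000[hold]; j=5 S=167.5634 intr=0.0000 cont=0.0000 V=0.0000[hold]; j=6 S=186.0488 intr=0.0000 cont=0.0000 V=0.0000[hold]  S*(6)=110.2523
k=5: j=0 S=104.6318 intr=15.8682 cont=15.3265 V=15.8682[EX]; j=1 S=116.1747 intr=4.3253 cont=5.8620 V=5.8620[hold]; j=2 S=128.9910 intr=0.0000 cont=0.9467 V=0.9467[hold]; j=3 S=143.2212 intr=0.0000 cont=0.0000 V=0.0000[hold]; j=4 S=159.0212 intr=0.0000 cont=0.0000 V=0.0000[hold]; j=5 S=176.5643 intr=0.0000 cont=0.0000 V=0.0000[hold]  S*(5)=104.6318
k=4: j=0 S=110.2523 intr=10.2477 cont=10.5169 V=10.5169[hold]; j=1 S=122.4153 intr=0.0000 cont=3.2420 V=3.2420[hold]; j=2 S=135.9200 intr=0.0000 cont=0.4429 V=0.4429[hold]; j=3 S=150.9146 intr=0.0000 cont=0.0000 V=0.0000[hold]; j=4 S=167.5634 intr=0.0000 cont=0.0000 V=0.0000[hold]  S*(4)=-
k=3: j=0 S=116.1747 intr=4.3253 cont=6.6309 V=6.6309[hold]; j=1 S=128.9910 intr=0.0000 cont=1.7504 V=1.7504[hold]; j=2 S=143.2212 intr=0.0000 cont=0.2072 V=0.2072[hold]; j=3 S=159.0212 intr=0.0000 cont=0.0000 V=0.0000[hold]  S*(3)=-
k=2: j=0 S=122.4153 intr=0.0000 cont=4.0258 V=4.0258[hold]; j=1 S=135.9200 intr=0.0000 cont=0.9282 V=0.9282[hold]; j=2 S=150.9146 intr=0.0000 cont=0.0969 V=0.0969[hold]  S*(2)=-
k=1: j=0 S=128.9910 intr=0.0000 cont=2.3732 V=2.3732[hold]; j=1 S=143.2212 intr=0.0000 cont=0.4854 V=0.4854[hold]  S*(1)=-
k=0: j=0 S=135.9200 intr=0.0000 cont=1.3664 V=1.3664[hold]  S*(0)=-

price = 1.3664
boundary = - - - - - 104.6318 110.2523
tree:
1.3664
2.3732 0.4854
4.0258 0.9282 0.0969
6.6309 1.7504 0.2072 0.0000
10.5169 3.2420 0.4429 0.0000 0.0000
15.8682 5.8620 0.9467 0.0000 0.0000 0.0000
21.2022 10.2477 2.0235 0.0000 0.0000 0.0000 0.0000
26.2642 15.8682 4.3253 0.0000 0.0000 0.0000 0.0000 0.0000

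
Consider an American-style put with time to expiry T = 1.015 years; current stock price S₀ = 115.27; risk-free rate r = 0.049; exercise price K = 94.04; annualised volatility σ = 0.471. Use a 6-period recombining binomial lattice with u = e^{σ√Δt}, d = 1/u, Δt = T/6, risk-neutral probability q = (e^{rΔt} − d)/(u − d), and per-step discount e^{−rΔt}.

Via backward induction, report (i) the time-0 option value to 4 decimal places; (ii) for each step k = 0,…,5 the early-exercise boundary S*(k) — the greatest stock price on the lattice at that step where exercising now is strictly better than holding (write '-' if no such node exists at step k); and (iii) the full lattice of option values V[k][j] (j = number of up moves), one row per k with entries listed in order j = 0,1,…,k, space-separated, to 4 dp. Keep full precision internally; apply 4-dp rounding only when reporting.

price = 9.7848
boundary = - - - - 53.1113 64.4643
tree:
9.7848
14.7589 4.4165
21.6045 7.3936 1.1780
30.4567 12.1245 2.2543 0.0000
40.9287 19.3284 4.3137 0.0000 0.0000
50.2823 29.5757 8.2546 0.0000 0.0000 0.0000
57.9886 40.9287 15.7959 0.0000 0.0000 0.0000 0.0000

Δt=0.16917  u=1.21376  d=0.82389  q=0.47307  discount=0.99175
step 6 (expiry): payoffs max(K−S,0) = 57.9886 40.9287 15.7959 0.0000 0.0000 0.0000 0.0000
step 5: (k=5,j=0): S=43.7577, (K−S)⁺=50.2823, hold=49.5060 ⇒ V=50.2823 exercise | (k=5,j=1): S=64.4643, (K−S)⁺=29.5757, hold=28.7994 ⇒ V=29.5757 exercise | (k=5,j=2): S=94.9695, (K−S)⁺=0.0000, hold=8.2546 ⇒ V=8.2546 continue | (k=5,j=3): S=139.9099, (K−S)⁺=0.0000, hold=0.0000 ⇒ V=0.0000 continue | (k=5,j=4): S=206.1167, (K−S)⁺=0.0000, hold=0.0000 ⇒ V=0.0000 continue | (k=5,j=5): S=303.6531, (K−S)⁺=0.0000, hold=0.0000 ⇒ V=0.0000 continue  boundary S*=64.4643
step 4: (k=4,j=0): S=53.1113, (K−S)⁺=40.9287, hold=40.1524 ⇒ V=40.9287 exercise | (k=4,j=1): S=78.2441, (K−S)⁺=15.7959, hold=19.3284 ⇒ V=19.3284 continue | (k=4,j=2): S=115.2700, (K−S)⁺=0.0000, hold=4.3137 ⇒ V=4.3137 continue | (k=4,j=3): S=169.8169, (K−S)⁺=0.0000, hold=0.0000 ⇒ V=0.0000 continue | (k=4,j=4): S=250.1758, (K−S)⁺=0.0000, hold=0.0000 ⇒ V=0.0000 continue  boundary S*=53.1113
step 3: (k=3,j=0): S=64.4643, (K−S)⁺=29.5757, hold=30.4567 ⇒ V=30.4567 continue | (k=3,j=1): S=94.9695, (K−S)⁺=0.0000, hold=12.1245 ⇒ V=12.1245 continue | (k=3,j=2): S=139.9099, (K−S)⁺=0.0000, hold=2.2543 ⇒ V=2.2543 continue | (k=3,j=3): S=206.1167, (K−S)⁺=0.0000, hold=0.0000 ⇒ V=0.0000 continue  boundary S*=-
step 2: (k=2,j=0): S=78.2441, (K−S)⁺=15.7959, hold=21.6045 ⇒ V=21.6045 continue | (k=2,j=1): S=115.2700, (K−S)⁺=0.0000, hold=7.3936 ⇒ V=7.3936 continue | (k=2,j=2): S=169.8169, (K−S)⁺=0.0000, hold=1.1780 ⇒ V=1.1780 continue  boundary S*=-
step 1: (k=1,j=0): S=94.9695, (K−S)⁺=0.0000, hold=14.7589 ⇒ V=14.7589 continue | (k=1,j=1): S=139.9099, (K−S)⁺=0.0000, hold=4.4165 ⇒ V=4.4165 continue  boundary S*=-
step 0: (k=0,j=0): S=115.2700, (K−S)⁺=0.0000, hold=9.7848 ⇒ V=9.7848 continue  boundary S*=-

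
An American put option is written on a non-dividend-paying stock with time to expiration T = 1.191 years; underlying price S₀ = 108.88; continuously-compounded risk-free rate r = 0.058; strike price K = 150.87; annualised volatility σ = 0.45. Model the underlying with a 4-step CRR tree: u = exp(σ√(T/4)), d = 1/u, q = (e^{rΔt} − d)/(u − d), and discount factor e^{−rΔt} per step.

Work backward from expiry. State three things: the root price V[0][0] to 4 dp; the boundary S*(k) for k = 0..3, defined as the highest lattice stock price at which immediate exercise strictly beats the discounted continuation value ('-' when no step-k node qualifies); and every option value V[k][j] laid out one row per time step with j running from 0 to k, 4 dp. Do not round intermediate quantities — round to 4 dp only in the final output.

Δt=0.29775  u=1.27832  d=0.78227  q=0.47404  discount=0.98288
step 4 (expiry): payoffs max(K−S,0) = 110.0958 84.2405 41.9900 0.0000 0.0000
step 3: (k=3,j=0): S=52.1226, (K−S)⁺=98.7474, hold=96.1643 ⇒ V=98.7474 exercise | (k=3,j=1): S=85.1741, (K−S)⁺=65.6959, hold=63.1128 ⇒ V=65.6959 exercise | (k=3,j=2): S=139.1838, (K−S)⁺=11.6862, hold=21.7071 ⇒ V=21.7071 continue | (k=3,j=3): S=227.4417, (K−S)⁺=0.0000, hold=0.0000 ⇒ V=0.0000 continue  boundary S*=85.1741
step 2: (k=2,j=0): S=66.6295, (K−S)⁺=84.2405, hold=81.6574 ⇒ V=84.2405 exercise | (k=2,j=1): S=108.8800, (K−S)⁺=41.9900, hold=44.0759 ⇒ V=44.0759 continue | (k=2,j=2): S=177.9219, (K−S)⁺=0.0000, hold=11.2217 ⇒ V=11.2217 continue  boundary S*=66.6295
step 1: (k=1,j=0): S=85.1741, (K−S)⁺=65.6959, hold=64.0847 ⇒ V=65.6959 exercise | (k=1,j=1): S=139.1838, (K−S)⁺=11.6862, hold=28.0138 ⇒ V=28.0138 continue  boundary S*=85.1741
step 0: (k=0,j=0): S=108.8800, (K−S)⁺=41.9900, hold=47.0143 ⇒ V=47.0143 continue  boundary S*=-

price = 47.0143
boundary = - 85.1741 66.6295 85.1741
tree:
47.0143
65.6959 28.0138
84.2405 44.0759 11.2217
98.7474 65.6959 21.7071 0.0000
110.0958 84.2405 41.9900 0.0000 0.0000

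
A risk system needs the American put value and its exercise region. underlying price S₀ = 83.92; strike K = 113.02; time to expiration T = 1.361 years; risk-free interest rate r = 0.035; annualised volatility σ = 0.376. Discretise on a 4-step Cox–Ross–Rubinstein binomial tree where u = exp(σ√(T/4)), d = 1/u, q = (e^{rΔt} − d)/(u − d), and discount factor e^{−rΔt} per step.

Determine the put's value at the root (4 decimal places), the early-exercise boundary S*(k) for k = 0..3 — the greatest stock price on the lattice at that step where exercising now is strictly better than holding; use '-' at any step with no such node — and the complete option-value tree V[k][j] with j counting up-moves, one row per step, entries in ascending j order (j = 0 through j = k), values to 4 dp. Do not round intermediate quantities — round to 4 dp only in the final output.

Δt=0.34025, u=1.24524, d=0.80306, q=0.47248, disc=e^(-rΔt)=0.98816
k=4 terminal: V=max(K-S,0) → 78.1172 58.8994 29.1000 0.0000 0.0000
k=3: j=0 S=43.4622 intr=69.5578 cont=68.2199 V=69.5578[EX]; j=1 S=67.3929 intr=45.6271 cont=44.2892 V=45.6271[EX]; j=2 S=104.5001 intr=8.5199 cont=15.1691 V=15.1691[hold]; j=3 S=162.0390 intr=0.0000 cont=0.0000 V=0.0000[hold]  S*(3)=67.3929
k=2: j=0 S=54.1206 intr=58.8994 cont=57.5614 V=58.8994[EX]; j=1 S=83.9200 intr=29.1000 cont=30.8665 V=30.8665[hold]; j=2 S=130.1272 intr=0.0000 cont=7.9073 V=7.9073[hold]  S*(2)=54.1206
k=1: j=0 S=67.3929 intr=45.6271 cont=45.1139 V=45.6271[EX]; j=1 S=104.5001 intr=8.5199 cont=19.7817 V=19.7817[hold]  S*(1)=67.3929
k=0: j=0 S=83.9200 intr=29.1000 cont=33.0201 V=33.0201[hold]  S*(0)=-

price = 33.0201
boundary = - 67.3929 54.1206 67.3929
tree:
33.0201
45.6271 19.7817
58.8994 30.8665 7.9073
69.5578 45.6271 15.1691 0.0000
78.1172 58.8994 29.1000 0.0000 0.0000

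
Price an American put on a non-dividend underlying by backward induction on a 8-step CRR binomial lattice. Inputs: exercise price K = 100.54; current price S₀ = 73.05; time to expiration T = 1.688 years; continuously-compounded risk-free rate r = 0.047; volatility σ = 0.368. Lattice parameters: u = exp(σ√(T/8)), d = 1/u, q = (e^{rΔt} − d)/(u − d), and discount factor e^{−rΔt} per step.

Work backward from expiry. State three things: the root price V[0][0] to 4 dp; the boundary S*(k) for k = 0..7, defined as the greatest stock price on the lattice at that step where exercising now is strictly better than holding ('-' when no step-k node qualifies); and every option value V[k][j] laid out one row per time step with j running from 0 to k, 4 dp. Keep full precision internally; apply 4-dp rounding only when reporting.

price = 29.8406
boundary = - 61.6889 52.0948 61.6889 52.0948 61.6889 73.0500 86.5034
tree:
29.8406
38.8511 20.9663
48.4452 29.0756 12.8592
56.5473 38.8511 19.3804 6.2579
63.3892 48.4452 28.1185 10.5788 1.8375
69.1671 56.5473 38.8511 17.3963 3.6189 0.0000
74.0463 63.3892 48.4452 27.4900 7.1272 0.0000 0.0000
78.1668 69.1671 56.5473 38.8511 14.0366 0.0000 0.0000 0.0000
81.6464 74.0463 63.3892 48.4452 27.4900 0.0000 0.0000 0.0000 0.0000

params: Δt=0.21100 u=1.18417 d=0.84448 q=0.48718 e^(-rΔt)=0.99013
t_8 payoffs: 81.6464 74.0463 63.3892 48.4452 27.4900 0.0000 0.0000 0.0000 0.0000
t_7: node(7,0) S=22.3732 payoff=78.1668 vs cont=77.1746 → 78.1668 [stop]  node(7,1) S=31.3729 payoff=69.1671 vs cont=68.1750 → 69.1671 [stop]  node(7,2) S=43.9927 payoff=56.5473 vs cont=55.5551 → 56.5473 [stop]  node(7,3) S=61.6889 payoff=38.8511 vs cont=37.8590 → 38.8511 [stop]  node(7,4) S=86.5034 payoff=14.0366 vs cont=13.9583 → 14.0366 [stop]  node(7,5) S=121.2996 payoff=0.0000 vs cont=0.0000 → 0.0000 [wait]  node(7,6) S=170.0926 payoff=0.0000 vs cont=0.0000 → 0.0000 [wait]  node(7,7) S=238.5128 payoff=0.0000 vs cont=0.0000 → 0.0000 [wait]  ⇒ S*(7)=86.5034
t_6: node(6,0) S=26.4937 payoff=74.0463 vs cont=73.0542 → 74.0463 [stop]  node(6,1) S=37.1508 payoff=63.3892 vs cont=62.3971 → 63.3892 [stop]  node(6,2) S=52.0948 payoff=48.4452 vs cont=47.4531 → 48.4452 [stop]  node(6,3) S=73.0500 payoff=27.4900 vs cont=26.4979 → 27.4900 [stop]  node(6,4) S=102.4345 payoff=0.0000 vs cont=7.1272 → 7.1272 [wait]  node(6,5) S=143.6390 payoff=0.0000 vs cont=0.0000 → 0.0000 [wait]  node(6,6) S=201.4182 payoff=0.0000 vs cont=0.0000 → 0.0000 [wait]  ⇒ S*(6)=73.0500
t_5: node(5,0) S=31.3729 payoff=69.1671 vs cont=68.1750 → 69.1671 [stop]  node(5,1) S=43.9927 payoff=56.5473 vs cont=55.5551 → 56.5473 [stop]  node(5,2) S=61.6889 payoff=38.8511 vs cont=37.8590 → 38.8511 [stop]  node(5,3) S=86.5034 payoff=14.0366 vs cont=17.3963 → 17.3963 [wait]  node(5,4) S=121.2996 payoff=0.0000 vs cont=3.6189 → 3.6189 [wait]  node(5,5) S=170.0926 payoff=0.0000 vs cont=0.0000 → 0.0000 [wait]  ⇒ S*(5)=61.6889
t_4: node(4,0) S=37.1508 payoff=63.3892 vs cont=62.3971 → 63.3892 [stop]  node(4,1) S=52.0948 payoff=48.4452 vs cont=47.4531 → 48.4452 [stop]  node(4,2) S=73.0500 payoff=27.4900 vs cont=28.1185 → 28.1185 [wait]  node(4,3) S=102.4345 payoff=0.0000 vs cont=10.5788 → 10.5788 [wait]  node(4,4) S=143.6390 payoff=0.0000 vs cont=1.8375 → 1.8375 [wait]  ⇒ S*(4)=52.0948
t_3: node(3,0) S=43.9927 payoff=56.5473 vs cont=55.5551 → 56.5473 [stop]  node(3,1) S=61.6889 payoff=38.8511 vs cont=38.1621 → 38.8511 [stop]  node(3,2) S=86.5034 payoff=14.0366 vs cont=19.3804 → 19.3804 [wait]  node(3,3) S=121.2996 payoff=0.0000 vs cont=6.2579 → 6.2579 [wait]  ⇒ S*(3)=61.6889
t_2: node(2,0) S=52.0948 payoff=48.4452 vs cont=47.4531 → 48.4452 [stop]  node(2,1) S=73.0500 payoff=27.4900 vs cont=29.0756 → 29.0756 [wait]  node(2,2) S=102.4345 payoff=0.0000 vs cont=12.8592 → 12.8592 [wait]  ⇒ S*(2)=52.0948
t_1: node(1,0) S=61.6889 payoff=38.8511 vs cont=38.6238 → 38.8511 [stop]  node(1,1) S=86.5034 payoff=14.0366 vs cont=20.9663 → 20.9663 [wait]  ⇒ S*(1)=61.6889
t_0: node(0,0) S=73.0500 payoff=27.4900 vs cont=29.8406 → 29.8406 [wait]  ⇒ S*(0)=-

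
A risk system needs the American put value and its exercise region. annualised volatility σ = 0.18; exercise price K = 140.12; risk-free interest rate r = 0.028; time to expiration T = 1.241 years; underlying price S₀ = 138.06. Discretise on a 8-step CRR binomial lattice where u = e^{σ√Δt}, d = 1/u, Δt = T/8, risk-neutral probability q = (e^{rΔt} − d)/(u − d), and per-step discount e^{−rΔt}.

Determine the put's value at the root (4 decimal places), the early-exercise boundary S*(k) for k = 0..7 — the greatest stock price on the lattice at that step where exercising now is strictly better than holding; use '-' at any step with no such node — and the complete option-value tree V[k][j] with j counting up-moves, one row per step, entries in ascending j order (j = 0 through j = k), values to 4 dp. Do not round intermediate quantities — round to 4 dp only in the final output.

Δt=0.15513  u=1.07347  d=0.93156  q=0.51296  discount=0.99567
step 8 (expiry): payoffs max(K−S,0) = 61.8213 49.8937 36.1492 20.3110 2.0600 0.0000 0.0000 0.0000 0.0000
step 7: (k=7,j=0): S=84.0512, (K−S)⁺=56.0688, hold=55.4615 ⇒ V=56.0688 exercise | (k=7,j=1): S=96.8550, (K−S)⁺=43.2650, hold=42.6577 ⇒ V=43.2650 exercise | (k=7,j=2): S=111.6093, (K−S)⁺=28.5107, hold=27.9034 ⇒ V=28.5107 exercise | (k=7,j=3): S=128.6112, (K−S)⁺=11.5088, hold=10.9015 ⇒ V=11.5088 exercise | (k=7,j=4): S=148.2030, (K−S)⁺=0.0000, hold=0.9990 ⇒ V=0.9990 continue | (k=7,j=5): S=170.7793, (K−S)⁺=0.0000, hold=0.0000 ⇒ V=0.0000 continue | (k=7,j=6): S=196.7948, (K−S)⁺=0.0000, hold=0.0000 ⇒ V=0.0000 continue | (k=7,j=7): S=226.7733, (K−S)⁺=0.0000, hold=0.0000 ⇒ V=0.0000 continue  boundary S*=128.6112
step 6: (k=6,j=0): S=90.2263, (K−S)⁺=49.8937, hold=49.2864 ⇒ V=49.8937 exercise | (k=6,j=1): S=103.9708, (K−S)⁺=36.1492, hold=35.5419 ⇒ V=36.1492 exercise | (k=6,j=2): S=119.8090, (K−S)⁺=20.3110, hold=19.7037 ⇒ V=20.3110 exercise | (k=6,j=3): S=138.0600, (K−S)⁺=2.0600, hold=6.0912 ⇒ V=6.0912 continue | (k=6,j=4): S=159.0912, (K−S)⁺=0.0000, hold=0.4844 ⇒ V=0.4844 continue | (k=6,j=5): S=183.3262, (K−S)⁺=0.0000, hold=0.0000 ⇒ V=0.0000 continue | (k=6,j=6): S=211.2529, (K−S)⁺=0.0000, hold=0.0000 ⇒ V=0.0000 continue  boundary S*=119.8090
step 5: (k=5,j=0): S=96.8550, (K−S)⁺=43.2650, hold=42.6577 ⇒ V=43.2650 exercise | (k=5,j=1): S=111.6093, (K−S)⁺=28.5107, hold=27.9034 ⇒ V=28.5107 exercise | (k=5,j=2): S=128.6112, (K−S)⁺=11.5088, hold=12.9604 ⇒ V=12.9604 continue | (k=5,j=3): S=148.2030, (K−S)⁺=0.0000, hold=3.2012 ⇒ V=3.2012 continue | (k=5,j=4): S=170.7793, (K−S)⁺=0.0000, hold=0.2349 ⇒ V=0.2349 continue | (k=5,j=5): S=196.7948, (K−S)⁺=0.0000, hold=0.0000 ⇒ V=0.0000 continue  boundary S*=111.6093
step 4: (k=4,j=0): S=103.9708, (K−S)⁺=36.1492, hold=35.5419 ⇒ V=36.1492 exercise | (k=4,j=1): S=119.8090, (K−S)⁺=20.3110, hold=20.4450 ⇒ V=20.4450 continue | (k=4,j=2): S=138.0600, (K−S)⁺=2.0600, hold=7.9199 ⇒ V=7.9199 continue | (k=4,j=3): S=159.0912, (K−S)⁺=0.0000, hold=1.6723 ⇒ V=1.6723 continue | (k=4,j=4): S=183.3262, (K−S)⁺=0.0000, hold=0.1139 ⇒ V=0.1139 continue  boundary S*=103.9708
step 3: (k=3,j=0): S=111.6093, (K−S)⁺=28.5107, hold=27.9719 ⇒ V=28.5107 exercise | (k=3,j=1): S=128.6112, (K−S)⁺=11.5088, hold=13.9594 ⇒ V=13.9594 continue | (k=3,j=2): S=148.2030, (K−S)⁺=0.0000, hold=4.6947 ⇒ V=4.6947 continue | (k=3,j=3): S=170.7793, (K−S)⁺=0.0000, hold=0.8692 ⇒ V=0.8692 continue  boundary S*=111.6093
step 2: (k=2,j=0): S=119.8090, (K−S)⁺=20.3110, hold=20.9553 ⇒ V=20.9553 continue | (k=2,j=1): S=138.0600, (K−S)⁺=2.0600, hold=9.1671 ⇒ V=9.1671 continue | (k=2,j=2): S=159.0912, (K−S)⁺=0.0000, hold=2.7205 ⇒ V=2.7205 continue  boundary S*=-
step 1: (k=1,j=0): S=128.6112, (K−S)⁺=11.5088, hold=14.8438 ⇒ V=14.8438 continue | (k=1,j=1): S=148.2030, (K−S)⁺=0.0000, hold=5.8349 ⇒ V=5.8349 continue  boundary S*=-
step 0: (k=0,j=0): S=138.0600, (K−S)⁺=2.0600, hold=10.1783 ⇒ V=10.1783 continue  boundary S*=-

price = 10.1783
boundary = - - - 111.6093 103.9708 111.6093 119.8090 128.6112
tree:
10.1783
14.8438 5.8349
20.9553 9.1671 2.7205
28.5107 13.9594 4.6947 0.8692
36.1492 20.4450 7.9199 1.6723 0.1139
43.2650 28.5107 12.9604 3.2012 0.2349 0.0000
49.8937 36.1492 20.3110 6.0912 0.4844 0.0000 0.0000
56.0688 43.2650 28.5107 11.5088 0.9990 0.0000 0.0000 0.0000
61.8213 49.8937 36.1492 20.3110 2.0600 0.0000 0.0000 0.0000 0.0000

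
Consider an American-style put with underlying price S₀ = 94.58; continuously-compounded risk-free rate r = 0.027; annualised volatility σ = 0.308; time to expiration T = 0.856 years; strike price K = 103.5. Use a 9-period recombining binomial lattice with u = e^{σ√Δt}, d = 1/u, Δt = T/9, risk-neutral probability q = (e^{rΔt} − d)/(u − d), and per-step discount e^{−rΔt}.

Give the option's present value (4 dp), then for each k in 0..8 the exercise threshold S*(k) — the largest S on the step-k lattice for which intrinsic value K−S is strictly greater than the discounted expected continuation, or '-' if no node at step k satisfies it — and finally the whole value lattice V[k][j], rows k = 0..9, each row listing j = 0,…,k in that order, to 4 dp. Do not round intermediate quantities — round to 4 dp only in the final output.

params: Δt=0.09511 u=1.09965 d=0.90938 q=0.48979 e^(-rΔt)=0.99744
t_9 payoffs: 63.2722 54.8557 44.6784 32.3718 17.4904 0.0000 0.0000 0.0000 0.0000 0.0000
t_8: node(8,0) S=44.2363 payoff=59.2637 vs cont=58.9982 → 59.2637 [stop]  node(8,1) S=53.4914 payoff=50.0086 vs cont=49.7431 → 50.0086 [stop]  node(8,2) S=64.6829 payoff=38.8171 vs cont=38.5517 → 38.8171 [stop]  node(8,3) S=78.2158 payoff=25.2842 vs cont=25.0188 → 25.2842 [stop]  node(8,4) S=94.5800 payoff=8.9200 vs cont=8.9010 → 8.9200 [stop]  node(8,5) S=114.3680 payoff=0.0000 vs cont=0.0000 → 0.0000 [wait]  node(8,6) S=138.2959 payoff=0.0000 vs cont=0.0000 → 0.0000 [wait]  node(8,7) S=167.2301 payoff=0.0000 vs cont=0.0000 → 0.0000 [wait]  node(8,8) S=202.2179 payoff=0.0000 vs cont=0.0000 → 0.0000 [wait]  ⇒ S*(8)=94.5800
t_7: node(7,0) S=48.6443 payoff=54.8557 vs cont=54.5903 → 54.8557 [stop]  node(7,1) S=58.8216 payoff=44.6784 vs cont=44.4130 → 44.6784 [stop]  node(7,2) S=71.1282 payoff=32.3718 vs cont=32.1064 → 32.3718 [stop]  node(7,3) S=86.0096 payoff=17.4904 vs cont=17.2250 → 17.4904 [stop]  node(7,4) S=104.0044 payoff=0.0000 vs cont=4.5394 → 4.5394 [wait]  node(7,5) S=125.7642 payoff=0.0000 vs cont=0.0000 → 0.0000 [wait]  node(7,6) S=152.0765 payoff=0.0000 vs cont=0.0000 → 0.0000 [wait]  node(7,7) S=183.8938 payoff=0.0000 vs cont=0.0000 → 0.0000 [wait]  ⇒ S*(7)=86.0096
t_6: node(6,0) S=53.4914 payoff=50.0086 vs cont=49.7431 → 50.0086 [stop]  node(6,1) S=64.6829 payoff=38.8171 vs cont=38.5517 → 38.8171 [stop]  node(6,2) S=78.2158 payoff=25.2842 vs cont=25.0188 → 25.2842 [stop]  node(6,3) S=94.5800 payoff=8.9200 vs cont=11.1186 → 11.1186 [wait]  node(6,4) S=114.3680 payoff=0.0000 vs cont=2.3101 → 2.3101 [wait]  node(6,5) S=138.2959 payoff=0.0000 vs cont=0.0000 → 0.0000 [wait]  node(6,6) S=167.2301 payoff=0.0000 vs cont=0.0000 → 0.0000 [wait]  ⇒ S*(6)=78.2158
t_5: node(5,0) S=58.8216 payoff=44.6784 vs cont=44.4130 → 44.6784 [stop]  node(5,1) S=71.1282 payoff=32.3718 vs cont=32.1064 → 32.3718 [stop]  node(5,2) S=86.0096 payoff=17.4904 vs cont=18.2991 → 18.2991 [wait]  node(5,3) S=104.0044 payoff=0.0000 vs cont=6.7869 → 6.7869 [wait]  node(5,4) S=125.7642 payoff=0.0000 vs cont=1.1756 → 1.1756 [wait]  node(5,5) S=152.0765 payoff=0.0000 vs cont=0.0000 → 0.0000 [wait]  ⇒ S*(5)=71.1282
t_4: node(4,0) S=64.6829 payoff=38.8171 vs cont=38.5517 → 38.8171 [stop]  node(4,1) S=78.2158 payoff=25.2842 vs cont=25.4138 → 25.4138 [wait]  node(4,2) S=94.5800 payoff=8.9200 vs cont=12.6281 → 12.6281 [wait]  node(4,3) S=114.3680 payoff=0.0000 vs cont=4.0282 → 4.0282 [wait]  node(4,4) S=138.2959 payoff=0.0000 vs cont=0.5983 → 0.5983 [wait]  ⇒ S*(4)=64.6829
t_3: node(3,0) S=71.1282 payoff=32.3718 vs cont=32.1697 → 32.3718 [stop]  node(3,1) S=86.0096 payoff=17.4904 vs cont=19.1025 → 19.1025 [wait]  node(3,2) S=104.0044 payoff=0.0000 vs cont=8.3944 → 8.3944 [wait]  node(3,3) S=125.7642 payoff=0.0000 vs cont=2.3423 → 2.3423 [wait]  ⇒ S*(3)=71.1282
t_2: node(2,0) S=78.2158 payoff=25.2842 vs cont=25.8063 → 25.8063 [wait]  node(2,1) S=94.5800 payoff=8.9200 vs cont=13.8223 → 13.8223 [wait]  node(2,2) S=114.3680 payoff=0.0000 vs cont=5.4162 → 5.4162 [wait]  ⇒ S*(2)=-
t_1: node(1,0) S=86.0096 payoff=17.4904 vs cont=19.8856 → 19.8856 [wait]  node(1,1) S=104.0044 payoff=0.0000 vs cont=9.6802 → 9.6802 [wait]  ⇒ S*(1)=-
t_0: node(0,0) S=94.5800 payoff=8.9200 vs cont=14.8490 → 14.8490 [wait]  ⇒ S*(0)=-

price = 14.8490
boundary = - - - 71.1282 64.6829 71.1282 78.2158 86.0096 94.5800
tree:
14.8490
19.8856 9.6802
25.8063 13.8223 5.4162
32.3718 19.1025 8.3944 2.3423
38.8171 25.4138 12.6281 4.0282 0.5983
44.6784 32.3718 18.2991 6.7869 1.1756 0.0000
50.0086 38.8171 25.2842 11.1186 2.3101 0.0000 0.0000
54.8557 44.6784 32.3718 17.4904 4.5394 0.0000 0.0000 0.0000
59.2637 50.0086 38.8171 25.2842 8.9200 0.0000 0.0000 0.0000 0.0000
63.2722 54.8557 44.6784 32.3718 17.4904 0.0000 0.0000 0.0000 0.0000 0.0000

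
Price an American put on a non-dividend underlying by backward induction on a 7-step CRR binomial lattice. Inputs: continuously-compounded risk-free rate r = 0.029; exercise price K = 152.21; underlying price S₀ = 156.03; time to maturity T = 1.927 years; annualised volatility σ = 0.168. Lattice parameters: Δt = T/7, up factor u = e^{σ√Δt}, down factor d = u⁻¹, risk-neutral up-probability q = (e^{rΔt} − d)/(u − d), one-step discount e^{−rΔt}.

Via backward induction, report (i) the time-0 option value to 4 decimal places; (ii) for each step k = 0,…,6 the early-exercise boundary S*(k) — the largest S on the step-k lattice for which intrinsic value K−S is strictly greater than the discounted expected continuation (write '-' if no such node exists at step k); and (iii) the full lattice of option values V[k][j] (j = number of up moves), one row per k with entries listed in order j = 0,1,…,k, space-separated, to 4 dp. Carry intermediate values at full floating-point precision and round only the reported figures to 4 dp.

price = 9.7910
boundary = - - - 119.7745 109.6689 119.7745 130.8114
tree:
9.7910
15.1053 5.1016
22.5581 8.5499 2.0395
32.4355 13.9089 3.8006 0.4671
42.5411 21.7809 6.9534 0.9878 0.0000
51.7942 32.4355 12.4119 2.0891 0.0000 0.0000
60.2665 42.5411 21.3986 4.4184 0.0000 0.0000 0.0000
68.0240 51.7942 32.4355 9.3446 0.0000 0.0000 0.0000 0.0000

Δt=0.27529  u=1.09215  d=0.91563  q=0.52338  discount=0.99205
step 7 (expiry): payoffs max(K−S,0) = 68.0240 51.7942 32.4355 9.3446 0.0000 0.0000 0.0000 0.0000
step 6: (k=6,j=0): S=91.9435, (K−S)⁺=60.2665, hold=59.0562 ⇒ V=60.2665 exercise | (k=6,j=1): S=109.6689, (K−S)⁺=42.5411, hold=41.3308 ⇒ V=42.5411 exercise | (k=6,j=2): S=130.8114, (K−S)⁺=21.3986, hold=20.1883 ⇒ V=21.3986 exercise | (k=6,j=3): S=156.0300, (K−S)⁺=0.0000, hold=4.4184 ⇒ V=4.4184 continue | (k=6,j=4): S=186.1103, (K−S)⁺=0.0000, hold=0.0000 ⇒ V=0.0000 continue | (k=6,j=5): S=221.9897, (K−S)⁺=0.0000, hold=0.0000 ⇒ V=0.0000 continue | (k=6,j=6): S=264.7861, (K−S)⁺=0.0000, hold=0.0000 ⇒ V=0.0000 continue  boundary S*=130.8114
step 5: (k=5,j=0): S=100.4158, (K−S)⁺=51.7942, hold=50.5839 ⇒ V=51.7942 exercise | (k=5,j=1): S=119.7745, (K−S)⁺=32.4355, hold=31.2252 ⇒ V=32.4355 exercise | (k=5,j=2): S=142.8654, (K−S)⁺=9.3446, hold=12.4119 ⇒ V=12.4119 continue | (k=5,j=3): S=170.4077, (K−S)⁺=0.0000, hold=2.0891 ⇒ V=2.0891 continue | (k=5,j=4): S=203.2599, (K−S)⁺=0.0000, hold=0.0000 ⇒ V=0.0000 continue | (k=5,j=5): S=242.4455, (K−S)⁺=0.0000, hold=0.0000 ⇒ V=0.0000 continue  boundary S*=119.7745
step 4: (k=4,j=0): S=109.6689, (K−S)⁺=42.5411, hold=41.3308 ⇒ V=42.5411 exercise | (k=4,j=1): S=130.8114, (K−S)⁺=21.3986, hold=21.7809 ⇒ V=21.7809 continue | (k=4,j=2): S=156.0300, (K−S)⁺=0.0000, hold=6.9534 ⇒ V=6.9534 continue | (k=4,j=3): S=186.1103, (K−S)⁺=0.0000, hold=0.9878 ⇒ V=0.9878 continue | (k=4,j=4): S=221.9897, (K−S)⁺=0.0000, hold=0.0000 ⇒ V=0.0000 continue  boundary S*=109.6689
step 3: (k=3,j=0): S=119.7745, (K−S)⁺=32.4355, hold=31.4237 ⇒ V=32.4355 exercise | (k=3,j=1): S=142.8654, (K−S)⁺=9.3446, hold=13.9089 ⇒ V=13.9089 continue | (k=3,j=2): S=170.4077, (K−S)⁺=0.0000, hold=3.8006 ⇒ V=3.8006 continue | (k=3,j=3): S=203.2599, (K−S)⁺=0.0000, hold=0.4671 ⇒ V=0.4671 continue  boundary S*=119.7745
step 2: (k=2,j=0): S=130.8114, (K−S)⁺=21.3986, hold=22.5581 ⇒ V=22.5581 continue | (k=2,j=1): S=156.0300, (K−S)⁺=0.0000, hold=8.5499 ⇒ V=8.5499 continue | (k=2,j=2): S=186.1103, (K−S)⁺=0.0000, hold=2.0395 ⇒ V=2.0395 continue  boundary S*=-
step 1: (k=1,j=0): S=142.8654, (K−S)⁺=9.3446, hold=15.1053 ⇒ V=15.1053 continue | (k=1,j=1): S=170.4077, (K−S)⁺=0.0000, hold=5.1016 ⇒ V=5.1016 continue  boundary S*=-
step 0: (k=0,j=0): S=156.0300, (K−S)⁺=0.0000, hold=9.7910 ⇒ V=9.7910 continue  boundary S*=-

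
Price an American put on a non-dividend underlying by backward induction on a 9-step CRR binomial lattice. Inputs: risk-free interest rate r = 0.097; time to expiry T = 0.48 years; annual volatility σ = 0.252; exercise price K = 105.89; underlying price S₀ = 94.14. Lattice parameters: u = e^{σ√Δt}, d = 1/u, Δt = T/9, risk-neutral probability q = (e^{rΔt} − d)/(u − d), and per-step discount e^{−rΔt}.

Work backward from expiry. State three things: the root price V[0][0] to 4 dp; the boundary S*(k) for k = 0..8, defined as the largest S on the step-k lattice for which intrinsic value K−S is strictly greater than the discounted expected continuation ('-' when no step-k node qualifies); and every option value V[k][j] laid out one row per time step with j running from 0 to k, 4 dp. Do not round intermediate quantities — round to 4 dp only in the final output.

price = 12.4658
boundary = - 88.8177 83.7963 88.8177 83.7963 88.8177 94.1400 88.8177 94.1400
tree:
12.4658
17.0723 8.5027
22.0937 12.2451 5.2670
26.8312 17.0723 8.0841 2.8202
31.3008 22.0937 11.9852 4.7037 1.1775
35.5178 26.8312 17.0723 7.5912 2.1890 0.2920
39.4963 31.3008 22.0937 11.7500 3.9773 0.6245 0.0000
43.2500 35.5178 26.8312 17.0723 7.0001 1.3356 0.0000 0.0000
46.7914 39.4963 31.3008 22.0937 11.7500 2.8564 0.0000 0.0000 0.0000
50.1326 43.2500 35.5178 26.8312 17.0723 6.1088 0.0000 0.0000 0.0000 0.0000

Δt=0.05333  u=1.05992  d=0.94346  q=0.52999  discount=0.99484
step 9 (expiry): payoffs max(K−S,0) = 50.1326 43.2500 35.5178 26.8312 17.0723 6.1088 0.0000 0.0000 0.0000 0.0000
step 8: (k=8,j=0): S=59.0986, (K−S)⁺=46.7914, hold=46.2450 ⇒ V=46.7914 exercise | (k=8,j=1): S=66.3937, (K−S)⁺=39.4963, hold=38.9499 ⇒ V=39.4963 exercise | (k=8,j=2): S=74.5892, (K−S)⁺=31.3008, hold=30.7544 ⇒ V=31.3008 exercise | (k=8,j=3): S=83.7963, (K−S)⁺=22.0937, hold=21.5473 ⇒ V=22.0937 exercise | (k=8,j=4): S=94.1400, (K−S)⁺=11.7500, hold=11.2036 ⇒ V=11.7500 exercise | (k=8,j=5): S=105.7605, (K−S)⁺=0.1295, hold=2.8564 ⇒ V=2.8564 continue | (k=8,j=6): S=118.8154, (K−S)⁺=0.0000, hold=0.0000 ⇒ V=0.0000 continue | (k=8,j=7): S=133.4817, (K−S)⁺=0.0000, hold=0.0000 ⇒ V=0.0000 continue | (k=8,j=8): S=149.9585, (K−S)⁺=0.0000, hold=0.0000 ⇒ V=0.0000 continue  boundary S*=94.1400
step 7: (k=7,j=0): S=62.6400, (K−S)⁺=43.2500, hold=42.7036 ⇒ V=43.2500 exercise | (k=7,j=1): S=70.3722, (K−S)⁺=35.5178, hold=34.9714 ⇒ V=35.5178 exercise | (k=7,j=2): S=79.0588, (K−S)⁺=26.8312, hold=26.2848 ⇒ V=26.8312 exercise | (k=7,j=3): S=88.8177, (K−S)⁺=17.0723, hold=16.5259 ⇒ V=17.0723 exercise | (k=7,j=4): S=99.7812, (K−S)⁺=6.1088, hold=7.0001 ⇒ V=7.0001 continue | (k=7,j=5): S=112.0980, (K−S)⁺=0.0000, hold=1.3356 ⇒ V=1.3356 continue | (k=7,j=6): S=125.9352, (K−S)⁺=0.0000, hold=0.0000 ⇒ V=0.0000 continue | (k=7,j=7): S=141.4804, (K−S)⁺=0.0000, hold=0.0000 ⇒ V=0.0000 continue  boundary S*=88.8177
step 6: (k=6,j=0): S=66.3937, (K−S)⁺=39.4963, hold=38.9499 ⇒ V=39.4963 exercise | (k=6,j=1): S=74.5892, (K−S)⁺=31.3008, hold=30.7544 ⇒ V=31.3008 exercise | (k=6,j=2): S=83.7963, (K−S)⁺=22.0937, hold=21.5473 ⇒ V=22.0937 exercise | (k=6,j=3): S=94.1400, (K−S)⁺=11.7500, hold=11.6736 ⇒ V=11.7500 exercise | (k=6,j=4): S=105.7605, (K−S)⁺=0.1295, hold=3.9773 ⇒ V=3.9773 continue | (k=6,j=5): S=118.8154, (K−S)⁺=0.0000, hold=0.6245 ⇒ V=0.6245 continue | (k=6,j=6): S=133.4817, (K−S)⁺=0.0000, hold=0.0000 ⇒ V=0.0000 continue  boundary S*=94.1400
step 5: (k=5,j=0): S=70.3722, (K−S)⁺=35.5178, hold=34.9714 ⇒ V=35.5178 exercise | (k=5,j=1): S=79.0588, (K−S)⁺=26.8312, hold=26.2848 ⇒ V=26.8312 exercise | (k=5,j=2): S=88.8177, (K−S)⁺=17.0723, hold=16.5259 ⇒ V=17.0723 exercise | (k=5,j=3): S=99.7812, (K−S)⁺=6.1088, hold=7.5912 ⇒ V=7.5912 continue | (k=5,j=4): S=112.0980, (K−S)⁺=0.0000, hold=2.1890 ⇒ V=2.1890 continue | (k=5,j=5): S=125.9352, (K−S)⁺=0.0000, hold=0.2920 ⇒ V=0.2920 continue  boundary S*=88.8177
step 4: (k=4,j=0): S=74.5892, (K−S)⁺=31.3008, hold=30.7544 ⇒ V=31.3008 exercise | (k=4,j=1): S=83.7963, (K−S)⁺=22.0937, hold=21.5473 ⇒ V=22.0937 exercise | (k=4,j=2): S=94.1400, (K−S)⁺=11.7500, hold=11.9852 ⇒ V=11.9852 continue | (k=4,j=3): S=105.7605, (K−S)⁺=0.1295, hold=4.7037 ⇒ V=4.7037 continue | (k=4,j=4): S=118.8154, (K−S)⁺=0.0000, hold=1.1775 ⇒ V=1.1775 continue  boundary S*=83.7963
step 3: (k=3,j=0): S=79.0588, (K−S)⁺=26.8312, hold=26.2848 ⇒ V=26.8312 exercise | (k=3,j=1): S=88.8177, (K−S)⁺=17.0723, hold=16.6499 ⇒ V=17.0723 exercise | (k=3,j=2): S=99.7812, (K−S)⁺=6.1088, hold=8.0841 ⇒ V=8.0841 continue | (k=3,j=3): S=112.0980, (K−S)⁺=0.0000, hold=2.8202 ⇒ V=2.8202 continue  boundary S*=88.8177
step 2: (k=2,j=0): S=83.7963, (K−S)⁺=22.0937, hold=21.5473 ⇒ V=22.0937 exercise | (k=2,j=1): S=94.1400, (K−S)⁺=11.7500, hold=12.2451 ⇒ V=12.2451 continue | (k=2,j=2): S=105.7605, (K−S)⁺=0.1295, hold=5.2670 ⇒ V=5.2670 continue  boundary S*=83.7963
step 1: (k=1,j=0): S=88.8177, (K−S)⁺=17.0723, hold=16.7870 ⇒ V=17.0723 exercise | (k=1,j=1): S=99.7812, (K−S)⁺=6.1088, hold=8.5027 ⇒ V=8.5027 continue  boundary S*=88.8177
step 0: (k=0,j=0): S=94.1400, (K−S)⁺=11.7500, hold=12.4658 ⇒ V=12.4658 continue  boundary S*=-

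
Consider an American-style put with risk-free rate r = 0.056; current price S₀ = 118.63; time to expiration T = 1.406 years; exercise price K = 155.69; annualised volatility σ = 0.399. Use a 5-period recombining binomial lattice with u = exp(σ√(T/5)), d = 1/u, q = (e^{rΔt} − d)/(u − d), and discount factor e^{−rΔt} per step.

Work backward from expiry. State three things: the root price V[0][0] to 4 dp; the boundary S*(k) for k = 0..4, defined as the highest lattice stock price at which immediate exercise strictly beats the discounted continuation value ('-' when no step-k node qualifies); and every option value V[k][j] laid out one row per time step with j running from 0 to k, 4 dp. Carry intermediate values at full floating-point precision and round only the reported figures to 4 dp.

price = 42.7177
boundary = - 96.0075 77.6991 96.0075 118.6300
tree:
42.7177
59.6825 26.0690
77.9909 40.3043 11.7786
92.8080 59.6825 21.0089 2.3448
104.7994 77.9909 37.0600 4.6210 0.0000
114.5041 92.8080 59.6825 9.1069 0.0000 0.0000

Δt=0.28120, u=1.23563, d=0.80930, q=0.48453, disc=e^(-rΔt)=0.98438
k=5 terminal: V=max(K-S,0) → 114.5041 92.8080 59.6825 9.1069 0.0000 0.0000
k=4: j=0 S=50.8906 intr=104.7994 cont=102.3669 V=104.7994[EX]; j=1 S=77.6991 intr=77.9909 cont=75.5584 V=77.9909[EX]; j=2 S=118.6300 intr=37.0600 cont=34.6275 V=37.0600[EX]; j=3 S=181.1228 intr=0.0000 cont=4.6210 V=4.6210[hold]; j=4 S=276.5360 intr=0.0000 cont=0.0000 V=0.0000[hold]  S*(4)=118.6300
k=3: j=0 S=62.8820 intr=92.8080 cont=90.3755 V=92.8080[EX]; j=1 S=96.0075 intr=59.6825 cont=57.2500 V=59.6825[EX]; j=2 S=146.5831 intr=9.1069 cont=21.0089 V=21.0089[hold]; j=3 S=223.8012 intr=0.0000 cont=2.3448 V=2.3448[hold]  S*(3)=96.0075
k=2: j=0 S=77.6991 intr=77.9909 cont=75.5584 V=77.9909[EX]; j=1 S=118.6300 intr=37.0600 cont=40.3043 V=40.3043[hold]; j=2 S=181.1228 intr=0.0000 cont=11.7786 V=11.7786[hold]  S*(2)=77.6991
k=1: j=0 S=96.0075 intr=59.6825 cont=58.7974 V=59.6825[EX]; j=1 S=146.5831 intr=9.1069 cont=26.0690 V=26.0690[hold]  S*(1)=96.0075
k=0: j=0 S=118.6300 intr=37.0600 cont=42.7177 V=42.7177[hold]  S*(0)=-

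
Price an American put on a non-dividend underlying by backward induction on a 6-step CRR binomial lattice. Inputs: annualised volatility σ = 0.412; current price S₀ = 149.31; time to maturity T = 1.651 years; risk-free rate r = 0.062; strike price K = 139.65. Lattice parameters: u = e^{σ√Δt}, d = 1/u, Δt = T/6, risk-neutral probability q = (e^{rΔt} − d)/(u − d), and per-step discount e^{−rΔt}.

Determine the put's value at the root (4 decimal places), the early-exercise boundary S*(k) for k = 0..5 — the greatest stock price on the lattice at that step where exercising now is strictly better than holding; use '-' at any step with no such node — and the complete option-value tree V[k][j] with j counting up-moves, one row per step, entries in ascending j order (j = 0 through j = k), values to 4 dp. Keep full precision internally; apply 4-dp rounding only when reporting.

price = 19.6938
boundary = - - - 78.0746 96.9102 78.0746
tree:
19.6938
29.9544 9.5259
43.9428 16.2022 2.7934
61.5754 26.8272 5.5247 0.0000
76.7501 42.7398 10.9265 0.0000 0.0000
88.9754 61.5754 21.6101 0.0000 0.0000 0.0000
98.8246 76.7501 42.7398 0.0000 0.0000 0.0000 0.0000

Δt=0.27517, u=1.24125, d=0.80564, q=0.48568, disc=e^(-rΔt)=0.98308
k=6 terminal: V=max(K-S,0) → 98.8246 76.7501 42.7398 0.0000 0.0000 0.0000 0.0000
k=5: j=0 S=50.6746 intr=88.9754 cont=86.6132 V=88.9754[EX]; j=1 S=78.0746 intr=61.5754 cont=59.2132 V=61.5754[EX]; j=2 S=120.2899 intr=19.3601 cont=21.6101 V=21.6101[hold]; j=3 S=185.3313 intr=0.0000 cont=0.0000 V=0.0000[hold]; j=4 S=285.5408 intr=0.0000 cont=0.0000 V=0.0000[hold]; j=5 S=439.9342 intr=0.0000 cont=0.0000 V=0.0000[hold]  S*(5)=78.0746
k=4: j=0 S=62.8999 intr=76.7501 cont=74.3878 V=76.7501[EX]; j=1 S=96.9102 intr=42.7398 cont=41.4519 V=42.7398[EX]; j=2 S=149.3100 intr=0.0000 cont=10.9265 V=10.9265[hold]; j=3 S=230.0427 intr=0.0000 cont=0.0000 V=0.0000[hold]; j=4 S=354.4279 intr=0.0000 cont=0.0000 V=0.0000[hold]  S*(4)=96.9102
k=3: j=0 S=78.0746 intr=61.5754 cont=59.2132 V=61.5754[EX]; j=1 S=120.2899 intr=19.3601 cont=26.8272 V=26.8272[hold]; j=2 S=185.3313 intr=0.0000 cont=5.5247 V=5.5247[hold]; j=3 S=285.5408 intr=0.0000 cont=0.0000 V=0.0000[hold]  S*(3)=78.0746
k=2: j=0 S=96.9102 intr=42.7398 cont=43.9428 V=43.9428[hold]; j=1 S=149.3100 intr=0.0000 cont=16.2022 V=16.2022[hold]; j=2 S=230.0427 intr=0.0000 cont=2.7934 V=2.7934[hold]  S*(2)=-
k=1: j=0 S=120.2899 intr=19.3601 cont=29.9544 V=29.9544[hold]; j=1 S=185.3313 intr=0.0000 cont=9.5259 V=9.5259[hold]  S*(1)=-
k=0: j=0 S=149.3100 intr=0.0000 cont=19.6938 V=19.6938[hold]  S*(0)=-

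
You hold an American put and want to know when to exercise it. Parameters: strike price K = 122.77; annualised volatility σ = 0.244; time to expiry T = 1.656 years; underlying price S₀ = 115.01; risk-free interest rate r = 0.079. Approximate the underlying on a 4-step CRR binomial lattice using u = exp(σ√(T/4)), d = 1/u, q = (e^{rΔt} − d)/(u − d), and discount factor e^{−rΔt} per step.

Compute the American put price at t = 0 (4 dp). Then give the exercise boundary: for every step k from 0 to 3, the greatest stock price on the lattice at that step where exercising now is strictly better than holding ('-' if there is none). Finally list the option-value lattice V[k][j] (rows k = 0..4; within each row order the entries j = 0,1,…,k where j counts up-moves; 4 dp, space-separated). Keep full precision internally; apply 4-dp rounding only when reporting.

Δt=0.41400  u=1.16999  d=0.85471  q=0.56628  discount=0.96782
step 4 (expiry): payoffs max(K−S,0) = 61.3931 38.7524 7.7600 0.0000 0.0000
step 3: (k=3,j=0): S=71.8104, (K−S)⁺=50.9596, hold=47.0092 ⇒ V=50.9596 exercise | (k=3,j=1): S=98.2999, (K−S)⁺=24.4701, hold=20.5198 ⇒ V=24.4701 exercise | (k=3,j=2): S=134.5607, (K−S)⁺=0.0000, hold=3.2574 ⇒ V=3.2574 continue | (k=3,j=3): S=184.1975, (K−S)⁺=0.0000, hold=0.0000 ⇒ V=0.0000 continue  boundary S*=98.2999
step 2: (k=2,j=0): S=84.0176, (K−S)⁺=38.7524, hold=34.8021 ⇒ V=38.7524 exercise | (k=2,j=1): S=115.0100, (K−S)⁺=7.7600, hold=12.0569 ⇒ V=12.0569 continue | (k=2,j=2): S=157.4349, (K−S)⁺=0.0000, hold=1.3673 ⇒ V=1.3673 continue  boundary S*=84.0176
step 1: (k=1,j=0): S=98.2999, (K−S)⁺=24.4701, hold=22.8747 ⇒ V=24.4701 exercise | (k=1,j=1): S=134.5607, (K−S)⁺=0.0000, hold=5.8104 ⇒ V=5.8104 continue  boundary S*=98.2999
step 0: (k=0,j=0): S=115.0100, (K−S)⁺=7.7600, hold=13.4561 ⇒ V=13.4561 continue  boundary S*=-

price = 13.4561
boundary = - 98.2999 84.0176 98.2999
tree:
13.4561
24.4701 5.8104
38.7524 12.0569 1.3673
50.9596 24.4701 3.2574 0.0000
61.3931 38.7524 7.7600 0.0000 0.0000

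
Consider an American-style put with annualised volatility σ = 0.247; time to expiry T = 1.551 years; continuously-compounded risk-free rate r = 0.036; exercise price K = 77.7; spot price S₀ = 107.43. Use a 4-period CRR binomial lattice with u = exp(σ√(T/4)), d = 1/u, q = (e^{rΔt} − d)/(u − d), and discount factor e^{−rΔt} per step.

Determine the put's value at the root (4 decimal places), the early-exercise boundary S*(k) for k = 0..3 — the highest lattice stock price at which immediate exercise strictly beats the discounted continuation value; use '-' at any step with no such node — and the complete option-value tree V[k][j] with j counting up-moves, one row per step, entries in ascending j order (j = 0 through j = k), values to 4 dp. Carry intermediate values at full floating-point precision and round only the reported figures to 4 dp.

params: Δt=0.38775 u=1.16626 d=0.85744 q=0.50714 e^(-rΔt)=0.98614
t_4 payoffs: 19.6319 0.0000 0.0000 0.0000 0.0000
t_3: node(3,0) S=67.7227 payoff=9.9773 vs cont=9.5416 → 9.9773 [stop]  node(3,1) S=92.1146 payoff=0.0000 vs cont=0.0000 → 0.0000 [wait]  node(3,2) S=125.2918 payoff=0.0000 vs cont=0.0000 → 0.0000 [wait]  node(3,3) S=170.4185 payoff=0.0000 vs cont=0.0000 → 0.0000 [wait]  ⇒ S*(3)=67.7227
t_2: node(2,0) S=78.9826 payoff=0.0000 vs cont=4.8492 → 4.8492 [wait]  node(2,1) S=107.4300 payoff=0.0000 vs cont=0.0000 → 0.0000 [wait]  node(2,2) S=146.1234 payoff=0.0000 vs cont=0.0000 → 0.0000 [wait]  ⇒ S*(2)=-
t_1: node(1,0) S=92.1146 payoff=0.0000 vs cont=2.3568 → 2.3568 [wait]  node(1,1) S=125.2918 payoff=0.0000 vs cont=0.0000 → 0.0000 [wait]  ⇒ S*(1)=-
t_0: node(0,0) S=107.4300 payoff=0.0000 vs cont=1.1455 → 1.1455 [wait]  ⇒ S*(0)=-

price = 1.1455
boundary = - - - 67.7227
tree:
1.1455
2.3568 0.0000
4.8492 0.0000 0.0000
9.9773 0.0000 0.0000 0.0000
19.6319 0.0000 0.0000 0.0000 0.0000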